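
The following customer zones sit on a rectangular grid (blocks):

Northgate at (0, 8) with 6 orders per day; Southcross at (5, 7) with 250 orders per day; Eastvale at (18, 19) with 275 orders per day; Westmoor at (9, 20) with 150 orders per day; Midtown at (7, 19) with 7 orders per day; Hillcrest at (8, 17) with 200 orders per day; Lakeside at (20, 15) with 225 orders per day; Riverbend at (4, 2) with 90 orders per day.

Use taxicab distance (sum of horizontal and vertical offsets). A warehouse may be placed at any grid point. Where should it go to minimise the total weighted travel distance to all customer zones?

(9, 17)

Manhattan distance separates: Σwᵢ(|x−xᵢ|+|y−yᵢ|) = Σwᵢ|x−xᵢ| + Σwᵢ|y−yᵢ|, so x and y are optimised independently as 1-D weighted medians.
Total weight W = 1203; half = 601.5.
x-coordinate, sorted with cumulative weight:
  x=0 (Northgate, w=6) cum 6
  x=4 (Riverbend, w=90) cum 96
  x=5 (Southcross, w=250) cum 346
  x=7 (Midtown, w=7) cum 353
  x=8 (Hillcrest, w=200) cum 553
  x=9 (Westmoor, w=150) cum 703  ← median
  x=18 (Eastvale, w=275) cum 978
  x=20 (Lakeside, w=225) cum 1203
⇒ x* = 9
y-coordinate, sorted with cumulative weight:
  y=2 (Riverbend, w=90) cum 90
  y=7 (Southcross, w=250) cum 340
  y=8 (Northgate, w=6) cum 346
  y=15 (Lakeside, w=225) cum 571
  y=17 (Hillcrest, w=200) cum 771  ← median
  y=19 (Eastvale, w=275) cum 1046
  y=19 (Midtown, w=7) cum 1053
  y=20 (Westmoor, w=150) cum 1203
⇒ y* = 17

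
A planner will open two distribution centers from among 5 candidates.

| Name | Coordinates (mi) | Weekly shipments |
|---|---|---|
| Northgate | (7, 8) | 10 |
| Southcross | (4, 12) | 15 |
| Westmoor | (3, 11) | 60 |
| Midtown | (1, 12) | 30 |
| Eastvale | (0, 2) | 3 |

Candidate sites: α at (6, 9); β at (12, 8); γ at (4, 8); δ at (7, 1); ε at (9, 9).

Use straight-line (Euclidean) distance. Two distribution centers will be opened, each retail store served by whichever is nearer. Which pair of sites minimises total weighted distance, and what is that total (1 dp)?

Evaluate every pair (each demand assigned to the nearer of the two):
  {α, γ}: total = 429.6
  {γ, ε}: total = 443.7
  {γ, δ}: total = 450.9
  {β, γ}: total = 451.4
  {α, δ}: total = 480.7
  {α, β}: total = 487.1
  {α, ε}: total = 487.1
  {δ, ε}: total = 766.8
  {β, ε}: total = 779.8
  {β, δ}: total = 1125.7
Best pair: {α, γ} with total 429.6.

{α, γ}, total 429.6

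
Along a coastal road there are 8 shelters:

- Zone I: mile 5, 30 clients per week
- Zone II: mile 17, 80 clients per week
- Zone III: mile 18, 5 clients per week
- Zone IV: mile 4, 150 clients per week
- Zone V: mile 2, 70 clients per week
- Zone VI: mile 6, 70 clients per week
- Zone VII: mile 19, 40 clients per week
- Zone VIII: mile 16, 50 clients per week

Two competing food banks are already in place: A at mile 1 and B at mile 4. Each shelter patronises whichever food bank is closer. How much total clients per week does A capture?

70

The indifferent point is the midpoint (1+4)/2 = 2.5; shelters left of it (closer to A at 1) go to A, those right go to B.
  Zone V at 2 (w=70) → A
  Zone IV at 4 (w=150) → B
  Zone I at 5 (w=30) → B
  Zone VI at 6 (w=70) → B
  Zone VIII at 16 (w=50) → B
  Zone II at 17 (w=80) → B
  Zone III at 18 (w=5) → B
  Zone VII at 19 (w=40) → B
A captures 70; B captures 425.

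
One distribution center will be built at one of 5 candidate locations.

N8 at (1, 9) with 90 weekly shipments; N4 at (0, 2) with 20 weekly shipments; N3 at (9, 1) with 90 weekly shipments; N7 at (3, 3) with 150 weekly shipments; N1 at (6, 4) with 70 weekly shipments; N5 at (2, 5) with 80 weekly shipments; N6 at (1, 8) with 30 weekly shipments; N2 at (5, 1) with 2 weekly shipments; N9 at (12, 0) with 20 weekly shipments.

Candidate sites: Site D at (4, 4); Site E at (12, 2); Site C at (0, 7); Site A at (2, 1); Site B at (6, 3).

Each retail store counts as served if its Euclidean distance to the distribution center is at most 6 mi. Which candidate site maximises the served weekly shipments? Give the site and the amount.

Coverage radius r = 6 mi; a point is covered iff (Δx)²+(Δy)² ≤ 6² = 36.
  Site D (4, 4): covers {N8, N4, N3, N7, N1, N5, N6, N2} → 532
  Site E (12, 2): covers {N3, N9} → 110
  Site C (0, 7): covers {N8, N4, N7, N5, N6} → 370
  Site A (2, 1): covers {N4, N7, N1, N5, N2} → 322
  Site B (6, 3): covers {N3, N7, N1, N5, N2} → 392
Maximum coverage at Site D: 532 weekly shipments.

Site D, covering 532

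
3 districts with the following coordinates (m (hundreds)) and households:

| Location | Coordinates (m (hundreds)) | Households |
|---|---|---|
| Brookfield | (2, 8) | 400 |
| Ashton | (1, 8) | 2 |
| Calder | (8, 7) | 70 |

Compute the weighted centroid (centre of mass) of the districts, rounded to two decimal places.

(2.89, 7.85)

The minimiser of Σwᵢ‖p−pᵢ‖² is the weighted centroid p* = (Σwᵢpᵢ)/(Σwᵢ).
Σwᵢ = 472.
Σwᵢxᵢ = 400·2 + 2·1 + 70·8 = 1362.
Σwᵢyᵢ = 400·8 + 2·8 + 70·7 = 3706.
x* = 1362/472 = 2.89, y* = 3706/472 = 7.85.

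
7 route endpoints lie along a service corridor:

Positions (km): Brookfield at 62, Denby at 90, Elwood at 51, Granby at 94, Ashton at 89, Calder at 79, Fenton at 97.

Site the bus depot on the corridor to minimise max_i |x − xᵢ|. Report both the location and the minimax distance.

The 1-center on a line is the midpoint of the two extreme points: leftmost at 51, rightmost at 97.
Optimal location = (51 + 97)/2 = 74; maximum distance = (97 − 51)/2 = 23.

location 74, max distance 23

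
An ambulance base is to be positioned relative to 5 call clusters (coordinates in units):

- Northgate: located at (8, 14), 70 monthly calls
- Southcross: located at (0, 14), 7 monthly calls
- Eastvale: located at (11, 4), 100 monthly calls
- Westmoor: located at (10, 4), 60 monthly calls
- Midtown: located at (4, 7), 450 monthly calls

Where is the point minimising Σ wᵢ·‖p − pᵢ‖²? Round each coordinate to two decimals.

The minimiser of Σwᵢ‖p−pᵢ‖² is the weighted centroid p* = (Σwᵢpᵢ)/(Σwᵢ).
Σwᵢ = 687.
Σwᵢxᵢ = 70·8 + 7·0 + 100·11 + 60·10 + 450·4 = 4060.
Σwᵢyᵢ = 70·14 + 7·14 + 100·4 + 60·4 + 450·7 = 4868.
x* = 4060/687 = 5.91, y* = 4868/687 = 7.09.

(5.91, 7.09)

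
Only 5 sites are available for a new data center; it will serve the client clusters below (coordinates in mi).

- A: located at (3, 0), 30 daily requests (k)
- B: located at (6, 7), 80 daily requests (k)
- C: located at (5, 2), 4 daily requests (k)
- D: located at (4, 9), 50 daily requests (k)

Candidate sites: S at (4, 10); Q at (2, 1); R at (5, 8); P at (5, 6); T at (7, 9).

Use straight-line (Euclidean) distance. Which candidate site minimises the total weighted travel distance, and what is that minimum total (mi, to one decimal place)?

R, total 455.2 mi

Total weighted distance at each candidate:
  S (4, 10): total = 672.2
  Q (2, 1): total = 1044.3
  R (5, 8): total = 455.2
  P (5, 6): total = 477.0
  T (7, 9): total = 653.5
Minimum is at R with total 455.2 mi.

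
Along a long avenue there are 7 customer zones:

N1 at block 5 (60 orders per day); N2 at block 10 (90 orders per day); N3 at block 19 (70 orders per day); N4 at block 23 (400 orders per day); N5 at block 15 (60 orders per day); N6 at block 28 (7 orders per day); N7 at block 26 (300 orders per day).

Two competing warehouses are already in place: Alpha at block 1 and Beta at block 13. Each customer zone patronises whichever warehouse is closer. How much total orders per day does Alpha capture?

60

The indifferent point is the midpoint (1+13)/2 = 7; customer zones left of it (closer to Alpha at 1) go to Alpha, those right go to Beta.
  N1 at 5 (w=60) → Alpha
  N2 at 10 (w=90) → Beta
  N5 at 15 (w=60) → Beta
  N3 at 19 (w=70) → Beta
  N4 at 23 (w=400) → Beta
  N7 at 26 (w=300) → Beta
  N6 at 28 (w=7) → Beta
Alpha captures 60; Beta captures 927.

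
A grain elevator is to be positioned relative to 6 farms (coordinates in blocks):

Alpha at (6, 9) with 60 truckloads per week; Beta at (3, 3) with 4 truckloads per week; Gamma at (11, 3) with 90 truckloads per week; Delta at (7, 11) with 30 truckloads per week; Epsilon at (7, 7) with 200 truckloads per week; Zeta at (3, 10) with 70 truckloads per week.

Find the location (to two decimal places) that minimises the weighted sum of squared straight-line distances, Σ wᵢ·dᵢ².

(7.01, 7.16)

The minimiser of Σwᵢ‖p−pᵢ‖² is the weighted centroid p* = (Σwᵢpᵢ)/(Σwᵢ).
Σwᵢ = 454.
Σwᵢxᵢ = 60·6 + 4·3 + 90·11 + 30·7 + 200·7 + 70·3 = 3182.
Σwᵢyᵢ = 60·9 + 4·3 + 90·3 + 30·11 + 200·7 + 70·10 = 3252.
x* = 3182/454 = 7.01, y* = 3252/454 = 7.16.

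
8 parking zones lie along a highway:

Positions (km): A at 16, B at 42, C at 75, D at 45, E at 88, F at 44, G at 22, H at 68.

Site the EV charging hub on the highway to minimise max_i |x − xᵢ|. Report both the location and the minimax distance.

location 52, max distance 36

The 1-center on a line is the midpoint of the two extreme points: leftmost at 16, rightmost at 88.
Optimal location = (16 + 88)/2 = 52; maximum distance = (88 − 16)/2 = 36.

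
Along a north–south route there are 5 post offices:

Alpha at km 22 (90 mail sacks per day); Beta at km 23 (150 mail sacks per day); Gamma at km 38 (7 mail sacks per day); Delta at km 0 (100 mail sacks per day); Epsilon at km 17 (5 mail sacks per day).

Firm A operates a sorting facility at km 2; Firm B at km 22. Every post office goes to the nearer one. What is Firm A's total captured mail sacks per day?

100

The indifferent point is the midpoint (2+22)/2 = 12; post offices left of it (closer to Firm A at 2) go to Firm A, those right go to Firm B.
  Delta at 0 (w=100) → Firm A
  Epsilon at 17 (w=5) → Firm B
  Alpha at 22 (w=90) → Firm B
  Beta at 23 (w=150) → Firm B
  Gamma at 38 (w=7) → Firm B
Firm A captures 100; Firm B captures 252.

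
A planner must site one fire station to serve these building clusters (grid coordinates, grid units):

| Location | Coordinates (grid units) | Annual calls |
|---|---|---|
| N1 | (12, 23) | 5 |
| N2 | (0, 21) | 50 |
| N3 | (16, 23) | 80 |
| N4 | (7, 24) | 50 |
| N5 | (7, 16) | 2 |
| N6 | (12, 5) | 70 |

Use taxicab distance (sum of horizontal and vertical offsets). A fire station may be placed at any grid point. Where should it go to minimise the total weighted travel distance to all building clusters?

(12, 23)

Manhattan distance separates: Σwᵢ(|x−xᵢ|+|y−yᵢ|) = Σwᵢ|x−xᵢ| + Σwᵢ|y−yᵢ|, so x and y are optimised independently as 1-D weighted medians.
Total weight W = 257; half = 128.5.
x-coordinate, sorted with cumulative weight:
  x=0 (N2, w=50) cum 50
  x=7 (N4, w=50) cum 100
  x=7 (N5, w=2) cum 102
  x=12 (N1, w=5) cum 107
  x=12 (N6, w=70) cum 177  ← median
  x=16 (N3, w=80) cum 257
⇒ x* = 12
y-coordinate, sorted with cumulative weight:
  y=5 (N6, w=70) cum 70
  y=16 (N5, w=2) cum 72
  y=21 (N2, w=50) cum 122
  y=23 (N1, w=5) cum 127
  y=23 (N3, w=80) cum 207  ← median
  y=24 (N4, w=50) cum 257
⇒ y* = 23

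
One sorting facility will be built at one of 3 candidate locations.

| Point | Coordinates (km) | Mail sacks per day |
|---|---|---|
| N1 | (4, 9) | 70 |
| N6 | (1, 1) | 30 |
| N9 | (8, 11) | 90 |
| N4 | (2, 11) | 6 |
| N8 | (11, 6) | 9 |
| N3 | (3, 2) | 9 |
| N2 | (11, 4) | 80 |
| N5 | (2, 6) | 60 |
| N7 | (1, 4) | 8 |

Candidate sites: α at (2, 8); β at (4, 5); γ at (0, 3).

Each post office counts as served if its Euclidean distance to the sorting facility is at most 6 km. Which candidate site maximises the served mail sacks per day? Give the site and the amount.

Coverage radius r = 6 km; a point is covered iff (Δx)²+(Δy)² ≤ 6² = 36.
  α (2, 8): covers {N1, N4, N5, N7} → 144
  β (4, 5): covers {N1, N6, N3, N5, N7} → 177
  γ (0, 3): covers {N6, N3, N5, N7} → 107
Maximum coverage at β: 177 mail sacks per day.

β, covering 177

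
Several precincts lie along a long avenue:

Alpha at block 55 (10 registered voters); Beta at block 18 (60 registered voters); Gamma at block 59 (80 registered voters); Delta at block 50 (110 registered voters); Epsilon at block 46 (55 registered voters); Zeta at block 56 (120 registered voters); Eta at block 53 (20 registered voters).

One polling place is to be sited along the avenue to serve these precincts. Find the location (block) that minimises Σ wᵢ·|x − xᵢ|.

For a sum of weighted absolute distances on a line, the optimum is the weighted median (not the mean). Total weight W = 455; half-weight = 227.5.
Sort by position and accumulate weight:
  block 18 (Beta, w=60) → cum 60
  block 46 (Epsilon, w=55) → cum 115
  block 50 (Delta, w=110) → cum 225
  block 53 (Eta, w=20) → cum 245  ≥ 227.5 → median here
  block 55 (Alpha, w=10) → cum 255
  block 56 (Zeta, w=120) → cum 375
  block 59 (Gamma, w=80) → cum 455
Optimal location: block 53.

x = 53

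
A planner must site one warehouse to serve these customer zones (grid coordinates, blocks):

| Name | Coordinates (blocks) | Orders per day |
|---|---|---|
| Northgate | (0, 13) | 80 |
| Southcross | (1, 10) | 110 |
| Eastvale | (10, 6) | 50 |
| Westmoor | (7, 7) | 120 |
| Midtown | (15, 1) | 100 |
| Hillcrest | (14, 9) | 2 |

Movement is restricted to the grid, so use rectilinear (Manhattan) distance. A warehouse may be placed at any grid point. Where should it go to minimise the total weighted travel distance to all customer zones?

(7, 7)

Manhattan distance separates: Σwᵢ(|x−xᵢ|+|y−yᵢ|) = Σwᵢ|x−xᵢ| + Σwᵢ|y−yᵢ|, so x and y are optimised independently as 1-D weighted medians.
Total weight W = 462; half = 231.
x-coordinate, sorted with cumulative weight:
  x=0 (Northgate, w=80) cum 80
  x=1 (Southcross, w=110) cum 190
  x=7 (Westmoor, w=120) cum 310  ← median
  x=10 (Eastvale, w=50) cum 360
  x=14 (Hillcrest, w=2) cum 362
  x=15 (Midtown, w=100) cum 462
⇒ x* = 7
y-coordinate, sorted with cumulative weight:
  y=1 (Midtown, w=100) cum 100
  y=6 (Eastvale, w=50) cum 150
  y=7 (Westmoor, w=120) cum 270  ← median
  y=9 (Hillcrest, w=2) cum 272
  y=10 (Southcross, w=110) cum 382
  y=13 (Northgate, w=80) cum 462
⇒ y* = 7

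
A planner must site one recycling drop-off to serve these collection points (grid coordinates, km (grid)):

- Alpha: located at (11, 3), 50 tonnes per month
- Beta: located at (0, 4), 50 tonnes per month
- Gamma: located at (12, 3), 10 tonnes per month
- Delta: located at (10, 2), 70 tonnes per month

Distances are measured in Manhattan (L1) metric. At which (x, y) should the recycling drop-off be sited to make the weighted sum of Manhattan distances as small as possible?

(10, 3)

Manhattan distance separates: Σwᵢ(|x−xᵢ|+|y−yᵢ|) = Σwᵢ|x−xᵢ| + Σwᵢ|y−yᵢ|, so x and y are optimised independently as 1-D weighted medians.
Total weight W = 180; half = 90.
x-coordinate, sorted with cumulative weight:
  x=0 (Beta, w=50) cum 50
  x=10 (Delta, w=70) cum 120  ← median
  x=11 (Alpha, w=50) cum 170
  x=12 (Gamma, w=10) cum 180
⇒ x* = 10
y-coordinate, sorted with cumulative weight:
  y=2 (Delta, w=70) cum 70
  y=3 (Alpha, w=50) cum 120  ← median
  y=3 (Gamma, w=10) cum 130
  y=4 (Beta, w=50) cum 180
⇒ y* = 3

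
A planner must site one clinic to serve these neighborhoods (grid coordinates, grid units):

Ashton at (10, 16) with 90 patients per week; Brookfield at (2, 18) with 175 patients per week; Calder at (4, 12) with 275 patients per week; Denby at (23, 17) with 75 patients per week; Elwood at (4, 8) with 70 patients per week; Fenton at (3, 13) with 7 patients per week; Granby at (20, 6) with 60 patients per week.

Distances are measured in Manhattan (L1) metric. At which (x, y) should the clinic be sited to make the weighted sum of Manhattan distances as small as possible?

(4, 12)

Manhattan distance separates: Σwᵢ(|x−xᵢ|+|y−yᵢ|) = Σwᵢ|x−xᵢ| + Σwᵢ|y−yᵢ|, so x and y are optimised independently as 1-D weighted medians.
Total weight W = 752; half = 376.
x-coordinate, sorted with cumulative weight:
  x=2 (Brookfield, w=175) cum 175
  x=3 (Fenton, w=7) cum 182
  x=4 (Calder, w=275) cum 457  ← median
  x=4 (Elwood, w=70) cum 527
  x=10 (Ashton, w=90) cum 617
  x=20 (Granby, w=60) cum 677
  x=23 (Denby, w=75) cum 752
⇒ x* = 4
y-coordinate, sorted with cumulative weight:
  y=6 (Granby, w=60) cum 60
  y=8 (Elwood, w=70) cum 130
  y=12 (Calder, w=275) cum 405  ← median
  y=13 (Fenton, w=7) cum 412
  y=16 (Ashton, w=90) cum 502
  y=17 (Denby, w=75) cum 577
  y=18 (Brookfield, w=175) cum 752
⇒ y* = 12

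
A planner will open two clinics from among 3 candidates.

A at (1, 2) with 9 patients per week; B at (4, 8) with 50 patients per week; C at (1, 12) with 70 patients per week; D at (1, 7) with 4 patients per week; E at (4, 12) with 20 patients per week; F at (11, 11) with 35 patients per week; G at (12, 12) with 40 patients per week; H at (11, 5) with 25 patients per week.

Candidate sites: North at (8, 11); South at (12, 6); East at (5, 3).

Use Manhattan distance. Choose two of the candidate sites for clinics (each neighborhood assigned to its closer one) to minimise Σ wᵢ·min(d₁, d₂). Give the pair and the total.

{North, East}, total 1542

Evaluate every pair (each demand assigned to the nearer of the two):
  {North, East}: total = 1542
  {North, South}: total = 1544
  {South, East}: total = 1987
Best pair: {North, East} with total 1542.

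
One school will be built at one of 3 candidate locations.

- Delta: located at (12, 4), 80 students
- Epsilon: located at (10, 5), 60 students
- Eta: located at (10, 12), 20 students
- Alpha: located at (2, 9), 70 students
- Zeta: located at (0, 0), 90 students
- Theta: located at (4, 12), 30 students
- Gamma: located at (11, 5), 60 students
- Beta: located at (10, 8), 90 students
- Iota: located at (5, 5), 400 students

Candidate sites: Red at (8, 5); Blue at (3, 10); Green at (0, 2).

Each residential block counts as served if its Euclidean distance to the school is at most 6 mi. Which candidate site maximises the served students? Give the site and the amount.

Red, covering 690

Coverage radius r = 6 mi; a point is covered iff (Δx)²+(Δy)² ≤ 6² = 36.
  Red (8, 5): covers {Delta, Epsilon, Gamma, Beta, Iota} → 690
  Blue (3, 10): covers {Alpha, Theta, Iota} → 500
  Green (0, 2): covers {Zeta, Iota} → 490
Maximum coverage at Red: 690 students.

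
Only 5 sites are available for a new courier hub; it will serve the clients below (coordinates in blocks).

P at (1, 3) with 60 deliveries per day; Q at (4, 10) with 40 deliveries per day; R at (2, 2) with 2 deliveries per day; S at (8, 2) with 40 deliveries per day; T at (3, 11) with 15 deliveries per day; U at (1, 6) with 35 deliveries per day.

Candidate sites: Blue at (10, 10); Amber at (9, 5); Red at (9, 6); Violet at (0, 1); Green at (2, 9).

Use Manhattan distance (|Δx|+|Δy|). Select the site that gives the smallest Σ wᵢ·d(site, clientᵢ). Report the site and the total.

Total weighted distance at each candidate:
  Blue (10, 10): total = 2207
  Amber (9, 5): total = 1675
  Red (9, 6): total = 1687
  Violet (0, 1): total = 1471
  Green (2, 9): total = 1259
Minimum is at Green with total 1259 blocks.

Green, total 1259 blocks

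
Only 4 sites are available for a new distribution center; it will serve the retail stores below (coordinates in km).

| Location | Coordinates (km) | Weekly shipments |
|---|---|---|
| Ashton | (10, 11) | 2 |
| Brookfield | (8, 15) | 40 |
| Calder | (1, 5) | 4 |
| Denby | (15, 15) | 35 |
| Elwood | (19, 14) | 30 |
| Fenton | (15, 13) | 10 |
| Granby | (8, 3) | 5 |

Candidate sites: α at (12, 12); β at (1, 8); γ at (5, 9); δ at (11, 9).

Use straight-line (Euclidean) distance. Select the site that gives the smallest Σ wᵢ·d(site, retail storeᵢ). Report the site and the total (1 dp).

Total weighted distance at each candidate:
  α (12, 12): total = 704.4
  β (1, 8): total = 1735.7
  γ (5, 9): total = 1297.1
  δ (11, 9): total = 941.4
Minimum is at α with total 704.4 km.

α, total 704.4 km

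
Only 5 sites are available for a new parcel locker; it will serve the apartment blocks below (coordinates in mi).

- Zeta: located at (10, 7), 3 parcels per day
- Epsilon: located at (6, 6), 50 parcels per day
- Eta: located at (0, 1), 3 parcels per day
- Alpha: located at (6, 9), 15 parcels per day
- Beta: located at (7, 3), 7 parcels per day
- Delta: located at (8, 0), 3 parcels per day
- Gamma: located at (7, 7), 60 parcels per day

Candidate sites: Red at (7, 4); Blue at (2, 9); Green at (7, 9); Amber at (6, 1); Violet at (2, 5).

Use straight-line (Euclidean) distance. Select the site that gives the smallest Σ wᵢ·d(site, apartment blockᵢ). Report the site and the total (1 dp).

Total weighted distance at each candidate:
  Red (7, 4): total = 423.2
  Blue (2, 9): total = 769.7
  Green (7, 9): total = 405.0
  Amber (6, 1): total = 797.0
  Violet (2, 5): total = 713.4
Minimum is at Green with total 405.0 mi.

Green, total 405.0 mi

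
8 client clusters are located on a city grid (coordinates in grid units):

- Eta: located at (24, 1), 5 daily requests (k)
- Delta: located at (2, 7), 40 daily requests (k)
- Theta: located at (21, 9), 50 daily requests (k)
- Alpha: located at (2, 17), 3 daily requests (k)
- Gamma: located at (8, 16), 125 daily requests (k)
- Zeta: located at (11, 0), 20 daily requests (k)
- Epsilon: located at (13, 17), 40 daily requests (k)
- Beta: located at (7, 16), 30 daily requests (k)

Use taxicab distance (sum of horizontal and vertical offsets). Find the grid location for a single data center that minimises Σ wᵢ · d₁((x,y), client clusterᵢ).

(8, 16)

Manhattan distance separates: Σwᵢ(|x−xᵢ|+|y−yᵢ|) = Σwᵢ|x−xᵢ| + Σwᵢ|y−yᵢ|, so x and y are optimised independently as 1-D weighted medians.
Total weight W = 313; half = 156.5.
x-coordinate, sorted with cumulative weight:
  x=2 (Delta, w=40) cum 40
  x=2 (Alpha, w=3) cum 43
  x=7 (Beta, w=30) cum 73
  x=8 (Gamma, w=125) cum 198  ← median
  x=11 (Zeta, w=20) cum 218
  x=13 (Epsilon, w=40) cum 258
  x=21 (Theta, w=50) cum 308
  x=24 (Eta, w=5) cum 313
⇒ x* = 8
y-coordinate, sorted with cumulative weight:
  y=0 (Zeta, w=20) cum 20
  y=1 (Eta, w=5) cum 25
  y=7 (Delta, w=40) cum 65
  y=9 (Theta, w=50) cum 115
  y=16 (Gamma, w=125) cum 240  ← median
  y=16 (Beta, w=30) cum 270
  y=17 (Alpha, w=3) cum 273
  y=17 (Epsilon, w=40) cum 313
⇒ y* = 16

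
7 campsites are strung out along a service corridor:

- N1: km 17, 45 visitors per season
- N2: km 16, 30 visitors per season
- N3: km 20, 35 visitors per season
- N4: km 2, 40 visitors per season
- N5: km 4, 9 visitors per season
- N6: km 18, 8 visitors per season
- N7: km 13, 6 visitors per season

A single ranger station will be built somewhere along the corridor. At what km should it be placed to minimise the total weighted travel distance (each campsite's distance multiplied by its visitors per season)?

x = 17

For a sum of weighted absolute distances on a line, the optimum is the weighted median (not the mean). Total weight W = 173; half-weight = 86.5.
Sort by position and accumulate weight:
  km 2 (N4, w=40) → cum 40
  km 4 (N5, w=9) → cum 49
  km 13 (N7, w=6) → cum 55
  km 16 (N2, w=30) → cum 85
  km 17 (N1, w=45) → cum 130  ≥ 86.5 → median here
  km 18 (N6, w=8) → cum 138
  km 20 (N3, w=35) → cum 173
Optimal location: km 17.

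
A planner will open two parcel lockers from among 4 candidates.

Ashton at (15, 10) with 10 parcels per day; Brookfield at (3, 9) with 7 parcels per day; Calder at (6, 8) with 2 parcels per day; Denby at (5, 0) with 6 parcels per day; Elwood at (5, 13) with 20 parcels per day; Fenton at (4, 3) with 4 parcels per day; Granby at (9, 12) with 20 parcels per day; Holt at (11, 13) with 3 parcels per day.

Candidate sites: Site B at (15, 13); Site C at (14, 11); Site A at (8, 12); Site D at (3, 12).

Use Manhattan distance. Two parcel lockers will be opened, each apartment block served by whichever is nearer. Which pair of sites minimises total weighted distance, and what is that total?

{Site A, Site D}, total 339

Evaluate every pair (each demand assigned to the nearer of the two):
  {Site A, Site D}: total = 339
  {Site C, Site A}: total = 342
  {Site B, Site A}: total = 352
  {Site C, Site D}: total = 374
  {Site B, Site D}: total = 381
  {Site B, Site C}: total = 657
Best pair: {Site A, Site D} with total 339.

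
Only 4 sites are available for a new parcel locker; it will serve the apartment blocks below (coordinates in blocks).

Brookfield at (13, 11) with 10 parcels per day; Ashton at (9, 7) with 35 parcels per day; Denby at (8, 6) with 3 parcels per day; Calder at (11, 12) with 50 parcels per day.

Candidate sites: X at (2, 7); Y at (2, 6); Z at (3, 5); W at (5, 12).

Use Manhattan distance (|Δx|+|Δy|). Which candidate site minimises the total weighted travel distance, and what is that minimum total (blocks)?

Total weighted distance at each candidate:
  X (2, 7): total = 1116
  Y (2, 6): total = 1208
  Z (3, 5): total = 1208
  W (5, 12): total = 732
Minimum is at W with total 732 blocks.

W, total 732 blocks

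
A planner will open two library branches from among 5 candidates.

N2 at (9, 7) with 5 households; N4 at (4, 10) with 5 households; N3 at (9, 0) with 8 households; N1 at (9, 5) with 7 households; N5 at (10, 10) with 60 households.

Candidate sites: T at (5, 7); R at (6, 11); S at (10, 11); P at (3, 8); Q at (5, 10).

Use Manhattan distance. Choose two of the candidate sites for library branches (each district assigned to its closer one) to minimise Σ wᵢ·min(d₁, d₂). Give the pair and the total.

{T, S}, total 230

Evaluate every pair (each demand assigned to the nearer of the two):
  {T, S}: total = 230
  {S, Q}: total = 235
  {R, S}: total = 245
  {S, P}: total = 245
  {T, Q}: total = 455
  {T, R}: total = 465
  {R, Q}: total = 515
  {P, Q}: total = 515
  {R, P}: total = 525
  {T, P}: total = 645
Best pair: {T, S} with total 230.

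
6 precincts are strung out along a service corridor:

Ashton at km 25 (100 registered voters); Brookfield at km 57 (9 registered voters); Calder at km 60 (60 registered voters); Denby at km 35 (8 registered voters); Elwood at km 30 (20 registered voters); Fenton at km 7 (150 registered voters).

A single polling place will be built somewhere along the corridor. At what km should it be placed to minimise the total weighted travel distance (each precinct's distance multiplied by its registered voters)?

For a sum of weighted absolute distances on a line, the optimum is the weighted median (not the mean). Total weight W = 347; half-weight = 173.5.
Sort by position and accumulate weight:
  km 7 (Fenton, w=150) → cum 150
  km 25 (Ashton, w=100) → cum 250  ≥ 173.5 → median here
  km 30 (Elwood, w=20) → cum 270
  km 35 (Denby, w=8) → cum 278
  km 57 (Brookfield, w=9) → cum 287
  km 60 (Calder, w=60) → cum 347
Optimal location: km 25.

x = 25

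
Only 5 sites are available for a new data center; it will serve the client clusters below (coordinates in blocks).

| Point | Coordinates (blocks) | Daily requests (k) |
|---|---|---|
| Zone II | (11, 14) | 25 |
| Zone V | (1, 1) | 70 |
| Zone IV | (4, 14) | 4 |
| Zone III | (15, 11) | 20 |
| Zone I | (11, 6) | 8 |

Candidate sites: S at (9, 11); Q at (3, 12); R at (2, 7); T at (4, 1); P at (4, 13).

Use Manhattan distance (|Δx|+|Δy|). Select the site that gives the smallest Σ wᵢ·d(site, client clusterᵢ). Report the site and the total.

T, total 1278 blocks

Total weighted distance at each candidate:
  S (9, 11): total = 1593
  Q (3, 12): total = 1544
  R (2, 7): total = 1346
  T (4, 1): total = 1278
  P (4, 13): total = 1626
Minimum is at T with total 1278 blocks.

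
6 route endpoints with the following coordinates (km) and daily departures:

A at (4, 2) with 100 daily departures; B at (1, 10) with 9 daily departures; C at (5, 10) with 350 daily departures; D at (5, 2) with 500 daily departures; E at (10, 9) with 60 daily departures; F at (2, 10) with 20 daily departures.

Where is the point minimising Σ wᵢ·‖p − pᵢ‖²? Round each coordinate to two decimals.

The minimiser of Σwᵢ‖p−pᵢ‖² is the weighted centroid p* = (Σwᵢpᵢ)/(Σwᵢ).
Σwᵢ = 1039.
Σwᵢxᵢ = 100·4 + 9·1 + 350·5 + 500·5 + 60·10 + 20·2 = 5299.
Σwᵢyᵢ = 100·2 + 9·10 + 350·10 + 500·2 + 60·9 + 20·10 = 5530.
x* = 5299/1039 = 5.10, y* = 5530/1039 = 5.32.

(5.10, 5.32)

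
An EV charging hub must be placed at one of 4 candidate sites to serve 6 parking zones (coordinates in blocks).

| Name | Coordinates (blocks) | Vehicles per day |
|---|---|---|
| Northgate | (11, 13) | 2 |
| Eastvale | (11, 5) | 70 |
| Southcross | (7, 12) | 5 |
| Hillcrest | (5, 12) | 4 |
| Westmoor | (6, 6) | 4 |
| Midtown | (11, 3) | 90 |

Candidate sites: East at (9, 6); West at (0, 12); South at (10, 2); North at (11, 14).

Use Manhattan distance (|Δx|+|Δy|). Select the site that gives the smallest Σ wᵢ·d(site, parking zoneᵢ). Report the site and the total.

Total weighted distance at each candidate:
  East (9, 6): total = 770
  West (0, 12): total = 3187
  South (10, 2): total = 641
  North (11, 14): total = 1736
Minimum is at South with total 641 blocks.

South, total 641 blocks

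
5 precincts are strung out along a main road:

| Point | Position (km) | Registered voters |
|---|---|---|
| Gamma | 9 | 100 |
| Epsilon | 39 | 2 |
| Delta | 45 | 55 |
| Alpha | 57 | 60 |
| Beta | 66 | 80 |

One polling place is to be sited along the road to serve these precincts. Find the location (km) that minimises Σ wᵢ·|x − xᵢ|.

x = 45

For a sum of weighted absolute distances on a line, the optimum is the weighted median (not the mean). Total weight W = 297; half-weight = 148.5.
Sort by position and accumulate weight:
  km 9 (Gamma, w=100) → cum 100
  km 39 (Epsilon, w=2) → cum 102
  km 45 (Delta, w=55) → cum 157  ≥ 148.5 → median here
  km 57 (Alpha, w=60) → cum 217
  km 66 (Beta, w=80) → cum 297
Optimal location: km 45.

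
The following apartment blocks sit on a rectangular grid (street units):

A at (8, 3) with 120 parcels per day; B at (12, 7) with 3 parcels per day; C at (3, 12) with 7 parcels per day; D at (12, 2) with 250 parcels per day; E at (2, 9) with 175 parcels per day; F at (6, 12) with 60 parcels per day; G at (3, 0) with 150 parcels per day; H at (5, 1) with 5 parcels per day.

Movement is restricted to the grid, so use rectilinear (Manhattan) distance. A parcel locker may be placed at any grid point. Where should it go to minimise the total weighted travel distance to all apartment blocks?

Manhattan distance separates: Σwᵢ(|x−xᵢ|+|y−yᵢ|) = Σwᵢ|x−xᵢ| + Σwᵢ|y−yᵢ|, so x and y are optimised independently as 1-D weighted medians.
Total weight W = 770; half = 385.
x-coordinate, sorted with cumulative weight:
  x=2 (E, w=175) cum 175
  x=3 (C, w=7) cum 182
  x=3 (G, w=150) cum 332
  x=5 (H, w=5) cum 337
  x=6 (F, w=60) cum 397  ← median
  x=8 (A, w=120) cum 517
  x=12 (B, w=3) cum 520
  x=12 (D, w=250) cum 770
⇒ x* = 6
y-coordinate, sorted with cumulative weight:
  y=0 (G, w=150) cum 150
  y=1 (H, w=5) cum 155
  y=2 (D, w=250) cum 405  ← median
  y=3 (A, w=120) cum 525
  y=7 (B, w=3) cum 528
  y=9 (E, w=175) cum 703
  y=12 (C, w=7) cum 710
  y=12 (F, w=60) cum 770
⇒ y* = 2

(6, 2)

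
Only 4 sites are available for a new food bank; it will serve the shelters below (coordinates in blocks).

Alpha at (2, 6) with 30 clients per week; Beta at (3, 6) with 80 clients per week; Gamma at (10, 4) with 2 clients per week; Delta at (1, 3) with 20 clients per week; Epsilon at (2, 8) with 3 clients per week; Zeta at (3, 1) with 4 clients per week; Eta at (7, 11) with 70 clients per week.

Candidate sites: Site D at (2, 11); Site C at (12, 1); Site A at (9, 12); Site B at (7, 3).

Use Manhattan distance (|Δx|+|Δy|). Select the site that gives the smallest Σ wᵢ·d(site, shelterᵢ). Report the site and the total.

Site D, total 1243 blocks

Total weighted distance at each candidate:
  Site D (2, 11): total = 1243
  Site C (12, 1): total = 2977
  Site A (9, 12): total = 2019
  Site B (7, 3): total = 1542
Minimum is at Site D with total 1243 blocks.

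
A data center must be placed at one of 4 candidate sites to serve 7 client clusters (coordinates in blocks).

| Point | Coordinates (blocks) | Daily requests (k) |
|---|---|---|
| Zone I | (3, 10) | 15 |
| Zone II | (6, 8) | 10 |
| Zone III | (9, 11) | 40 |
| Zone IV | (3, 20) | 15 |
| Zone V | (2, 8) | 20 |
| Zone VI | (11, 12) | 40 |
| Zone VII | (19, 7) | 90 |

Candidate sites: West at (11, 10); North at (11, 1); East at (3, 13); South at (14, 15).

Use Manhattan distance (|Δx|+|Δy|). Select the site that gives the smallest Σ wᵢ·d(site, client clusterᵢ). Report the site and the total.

Total weighted distance at each candidate:
  West (11, 10): total = 1870
  North (11, 1): total = 3280
  East (3, 13): total = 3010
  South (14, 15): total = 2780
Minimum is at West with total 1870 blocks.

West, total 1870 blocks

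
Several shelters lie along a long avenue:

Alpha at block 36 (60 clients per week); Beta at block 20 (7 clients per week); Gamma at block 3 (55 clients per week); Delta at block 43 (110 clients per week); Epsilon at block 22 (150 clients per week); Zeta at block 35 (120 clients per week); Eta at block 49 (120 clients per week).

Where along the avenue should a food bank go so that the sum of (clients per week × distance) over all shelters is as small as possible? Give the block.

For a sum of weighted absolute distances on a line, the optimum is the weighted median (not the mean). Total weight W = 622; half-weight = 311.
Sort by position and accumulate weight:
  block 3 (Gamma, w=55) → cum 55
  block 20 (Beta, w=7) → cum 62
  block 22 (Epsilon, w=150) → cum 212
  block 35 (Zeta, w=120) → cum 332  ≥ 311 → median here
  block 36 (Alpha, w=60) → cum 392
  block 43 (Delta, w=110) → cum 502
  block 49 (Eta, w=120) → cum 622
Optimal location: block 35.

x = 35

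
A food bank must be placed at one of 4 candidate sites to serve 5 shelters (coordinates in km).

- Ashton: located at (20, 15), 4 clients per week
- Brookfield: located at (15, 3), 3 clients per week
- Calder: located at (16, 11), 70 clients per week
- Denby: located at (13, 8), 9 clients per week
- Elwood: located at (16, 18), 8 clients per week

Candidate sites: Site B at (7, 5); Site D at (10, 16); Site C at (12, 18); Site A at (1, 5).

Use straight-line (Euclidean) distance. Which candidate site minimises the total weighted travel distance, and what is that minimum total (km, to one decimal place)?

Site D, total 756.2 km

Total weighted distance at each candidate:
  Site B (7, 5): total = 1034.4
  Site D (10, 16): total = 756.2
  Site C (12, 18): total = 766.9
  Site A (1, 5): total = 1529.3
Minimum is at Site D with total 756.2 km.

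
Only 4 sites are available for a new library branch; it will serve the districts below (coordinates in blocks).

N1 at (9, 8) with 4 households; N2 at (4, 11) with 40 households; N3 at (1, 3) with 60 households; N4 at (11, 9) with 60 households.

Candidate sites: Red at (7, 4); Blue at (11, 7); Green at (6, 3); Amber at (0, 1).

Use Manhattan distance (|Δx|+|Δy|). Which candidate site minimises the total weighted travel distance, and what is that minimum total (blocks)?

Total weighted distance at each candidate:
  Red (7, 4): total = 1384
  Blue (11, 7): total = 1412
  Green (6, 3): total = 1392
  Amber (0, 1): total = 1944
Minimum is at Red with total 1384 blocks.

Red, total 1384 blocks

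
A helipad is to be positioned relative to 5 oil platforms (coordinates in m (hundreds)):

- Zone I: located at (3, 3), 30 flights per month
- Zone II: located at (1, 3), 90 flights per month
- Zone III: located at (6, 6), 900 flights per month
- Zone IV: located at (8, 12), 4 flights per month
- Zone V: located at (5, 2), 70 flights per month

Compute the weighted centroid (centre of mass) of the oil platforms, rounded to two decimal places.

The minimiser of Σwᵢ‖p−pᵢ‖² is the weighted centroid p* = (Σwᵢpᵢ)/(Σwᵢ).
Σwᵢ = 1094.
Σwᵢxᵢ = 30·3 + 90·1 + 900·6 + 4·8 + 70·5 = 5962.
Σwᵢyᵢ = 30·3 + 90·3 + 900·6 + 4·12 + 70·2 = 5948.
x* = 5962/1094 = 5.45, y* = 5948/1094 = 5.44.

(5.45, 5.44)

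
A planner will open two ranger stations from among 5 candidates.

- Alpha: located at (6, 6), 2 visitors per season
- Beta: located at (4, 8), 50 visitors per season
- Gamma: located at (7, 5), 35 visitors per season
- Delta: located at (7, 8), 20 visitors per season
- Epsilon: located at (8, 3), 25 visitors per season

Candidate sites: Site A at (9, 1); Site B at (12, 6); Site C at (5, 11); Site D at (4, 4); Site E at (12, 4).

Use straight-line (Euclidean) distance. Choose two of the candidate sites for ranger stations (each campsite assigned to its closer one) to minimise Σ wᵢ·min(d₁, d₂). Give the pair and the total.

{Site C, Site D}, total 449.6

Evaluate every pair (each demand assigned to the nearer of the two):
  {Site C, Site D}: total = 449.6
  {Site A, Site C}: total = 452.8
  {Site A, Site D}: total = 472.2
  {Site B, Site D}: total = 519.4
  {Site D, Site E}: total = 519.4
  {Site C, Site E}: total = 522.0
  {Site B, Site C}: total = 543.9
  {Site A, Site B}: total = 744.1
  {Site A, Site E}: total = 782.3
  {Site B, Site E}: total = 813.6
Best pair: {Site C, Site D} with total 449.6.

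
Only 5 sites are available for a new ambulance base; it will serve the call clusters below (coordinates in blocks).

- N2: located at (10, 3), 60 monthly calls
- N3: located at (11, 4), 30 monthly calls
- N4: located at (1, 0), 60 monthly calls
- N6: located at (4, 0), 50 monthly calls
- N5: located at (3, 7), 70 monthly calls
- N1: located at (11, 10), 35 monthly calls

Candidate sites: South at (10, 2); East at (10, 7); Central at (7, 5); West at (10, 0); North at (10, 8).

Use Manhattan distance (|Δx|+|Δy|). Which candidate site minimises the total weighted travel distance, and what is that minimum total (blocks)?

Central, total 2245 blocks

Total weighted distance at each candidate:
  South (10, 2): total = 2365
  East (10, 7): total = 2600
  Central (7, 5): total = 2245
  West (10, 0): total = 2535
  North (10, 8): total = 2835
Minimum is at Central with total 2245 blocks.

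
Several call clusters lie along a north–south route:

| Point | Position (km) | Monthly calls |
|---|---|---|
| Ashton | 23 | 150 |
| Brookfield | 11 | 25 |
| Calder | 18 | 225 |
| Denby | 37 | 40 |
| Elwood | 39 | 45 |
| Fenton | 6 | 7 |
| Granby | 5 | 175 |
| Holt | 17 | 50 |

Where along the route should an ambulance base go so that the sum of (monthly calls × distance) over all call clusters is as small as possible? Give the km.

x = 18

For a sum of weighted absolute distances on a line, the optimum is the weighted median (not the mean). Total weight W = 717; half-weight = 358.5.
Sort by position and accumulate weight:
  km 5 (Granby, w=175) → cum 175
  km 6 (Fenton, w=7) → cum 182
  km 11 (Brookfield, w=25) → cum 207
  km 17 (Holt, w=50) → cum 257
  km 18 (Calder, w=225) → cum 482  ≥ 358.5 → median here
  km 23 (Ashton, w=150) → cum 632
  km 37 (Denby, w=40) → cum 672
  km 39 (Elwood, w=45) → cum 717
Optimal location: km 18.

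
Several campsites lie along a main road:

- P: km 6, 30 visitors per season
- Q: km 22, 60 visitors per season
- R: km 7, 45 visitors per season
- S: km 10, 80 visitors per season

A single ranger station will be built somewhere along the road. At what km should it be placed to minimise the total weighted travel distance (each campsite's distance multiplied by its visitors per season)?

For a sum of weighted absolute distances on a line, the optimum is the weighted median (not the mean). Total weight W = 215; half-weight = 107.5.
Sort by position and accumulate weight:
  km 6 (P, w=30) → cum 30
  km 7 (R, w=45) → cum 75
  km 10 (S, w=80) → cum 155  ≥ 107.5 → median here
  km 22 (Q, w=60) → cum 215
Optimal location: km 10.

x = 10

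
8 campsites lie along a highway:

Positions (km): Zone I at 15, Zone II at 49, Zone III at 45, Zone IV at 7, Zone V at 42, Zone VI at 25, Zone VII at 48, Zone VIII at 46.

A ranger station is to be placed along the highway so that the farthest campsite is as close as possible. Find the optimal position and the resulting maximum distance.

location 28, max distance 21

The 1-center on a line is the midpoint of the two extreme points: leftmost at 7, rightmost at 49.
Optimal location = (7 + 49)/2 = 28; maximum distance = (49 − 7)/2 = 21.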